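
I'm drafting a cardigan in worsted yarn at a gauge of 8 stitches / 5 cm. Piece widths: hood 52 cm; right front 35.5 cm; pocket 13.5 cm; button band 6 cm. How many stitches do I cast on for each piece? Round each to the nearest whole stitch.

hood 83; right front 57; pocket 22; button band 10.

Rate = 8/5 = 1.6 sts per cm.
hood: 52 × 1.6 = 83.20 → 83.
right front: 35.5 × 1.6 = 56.80 → 57.
pocket: 13.5 × 1.6 = 21.60 → 22.
button band: 6 × 1.6 = 9.60 → 10.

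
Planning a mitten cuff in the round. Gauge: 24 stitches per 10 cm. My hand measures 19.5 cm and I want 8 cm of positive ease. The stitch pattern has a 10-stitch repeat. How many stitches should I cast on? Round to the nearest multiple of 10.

Finished = 19.5 + 8 = 27.5 cm.
24 / 10 = 2.4 sts/cm.
27.5 × 2.4 = 66.00 sts.
Nearest multiple of 10: 70.

CO 70 sts.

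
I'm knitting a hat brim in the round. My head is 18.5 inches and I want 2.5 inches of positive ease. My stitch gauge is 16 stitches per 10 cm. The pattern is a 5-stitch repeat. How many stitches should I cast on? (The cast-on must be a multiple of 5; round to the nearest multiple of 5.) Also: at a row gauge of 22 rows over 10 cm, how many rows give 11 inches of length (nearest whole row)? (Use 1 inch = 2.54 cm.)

Finished = 18.5 + 2.5 = 21 inches.
21 inches × 2.54 = 53.34 cm.
16/10 = 1.6 sts per cm; 53.34 × 1.6 = 85.34 sts.
Nearest multiple of 5 → 85.
11 inches = 27.94 cm; × 2.2 = 61.47 → 61 rows.

Cast on 85 stitches; work 61 rows.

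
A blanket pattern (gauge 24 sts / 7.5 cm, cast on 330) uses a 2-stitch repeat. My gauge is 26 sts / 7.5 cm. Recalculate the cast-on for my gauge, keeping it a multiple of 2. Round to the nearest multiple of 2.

330 × 26 / 24 = 357.50.
Nearest multiple of 2: 358.

Cast on 358 stitches.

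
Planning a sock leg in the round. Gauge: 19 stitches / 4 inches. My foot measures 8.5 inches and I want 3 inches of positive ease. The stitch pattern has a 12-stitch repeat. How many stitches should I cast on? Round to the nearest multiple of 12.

Finished = 8.5 + 3 = 11.5 inches.
19 / 4 = 4.75 sts/in.
11.5 × 4.75 = 54.62 sts.
Nearest multiple of 12: 60.

60 stitches.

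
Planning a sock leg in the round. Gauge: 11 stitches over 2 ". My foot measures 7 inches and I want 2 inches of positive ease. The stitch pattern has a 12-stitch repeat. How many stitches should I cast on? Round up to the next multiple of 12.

Finished = 7 + 2 = 9 inches.
11 / 2 = 5.5 sts/in.
9 × 5.5 = 49.50 sts.
Next multiple of 12: 60.

CO 60 sts.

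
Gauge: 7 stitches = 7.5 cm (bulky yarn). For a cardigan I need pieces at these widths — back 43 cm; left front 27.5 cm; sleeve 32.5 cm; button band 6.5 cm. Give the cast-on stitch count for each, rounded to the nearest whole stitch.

Rate = 7/7.5 = 0.933 sts per cm.
back: 43 × 0.933 = 40.13 → 40.
left front: 27.5 × 0.933 = 25.67 → 26.
sleeve: 32.5 × 0.933 = 30.33 → 30.
button band: 6.5 × 0.933 = 6.07 → 6.

back 40; left front 26; sleeve 30; button band 6.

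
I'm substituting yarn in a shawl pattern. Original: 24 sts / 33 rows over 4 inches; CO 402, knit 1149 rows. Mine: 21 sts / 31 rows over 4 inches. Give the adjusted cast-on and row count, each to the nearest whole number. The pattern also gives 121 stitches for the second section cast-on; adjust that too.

Stitches: 402 × 21/24 = 351.75 → 352.
Rows: 1149 × 31/33 = 1079.36 → 1079.
second section cast-on: 121 × 21/24 = 105.88 → 106.

Cast on 352 stitches; work 1079 rows; second section cast-on 106 stitches.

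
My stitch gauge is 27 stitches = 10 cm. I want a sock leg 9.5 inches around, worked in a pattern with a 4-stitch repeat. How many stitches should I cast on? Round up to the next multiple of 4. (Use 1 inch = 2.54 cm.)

CO 68 sts.

9.5 in = 9.5 × 2.54 = 24.13 cm.
27 / 10 = 2.7 sts/cm.
24.13 × 2.7 = 65.15 sts.
→ 68.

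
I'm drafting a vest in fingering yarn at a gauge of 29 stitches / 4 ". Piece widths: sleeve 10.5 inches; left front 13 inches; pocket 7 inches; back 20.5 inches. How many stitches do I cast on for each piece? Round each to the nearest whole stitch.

sleeve 76; left front 94; pocket 51; back 149.

Rate = 29/4 = 7.25 sts per in.
sleeve: 10.5 × 7.25 = 76.12 → 76.
left front: 13 × 7.25 = 94.25 → 94.
pocket: 7 × 7.25 = 50.75 → 51.
back: 20.5 × 7.25 = 148.62 → 149.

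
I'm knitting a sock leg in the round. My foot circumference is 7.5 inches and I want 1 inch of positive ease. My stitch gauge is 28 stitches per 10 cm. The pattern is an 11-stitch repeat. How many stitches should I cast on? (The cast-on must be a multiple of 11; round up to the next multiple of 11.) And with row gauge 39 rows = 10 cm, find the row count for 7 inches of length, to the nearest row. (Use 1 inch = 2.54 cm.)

Finished = 7.5 + 1 = 8.5 inches.
8.5 inches × 2.54 = 21.59 cm.
28/10 = 2.8 sts per cm; 21.59 × 2.8 = 60.45 sts.
Next multiple of 11 → 66.
7 inches = 17.78 cm; × 3.9 = 69.34 → 69 rows.

Cast on 66 stitches; work 69 rows.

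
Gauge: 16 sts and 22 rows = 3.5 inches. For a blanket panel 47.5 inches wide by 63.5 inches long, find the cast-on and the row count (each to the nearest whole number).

Stitch gauge = 16/3.5 = 4.571 sts/in; 47.5 × 4.571 = 217.14 → 217 sts.
Row gauge = 22/3.5 = 6.286 rows/in; 63.5 × 6.286 = 399.14 → 399 rows.

Cast on 217 stitches and work 399 rows.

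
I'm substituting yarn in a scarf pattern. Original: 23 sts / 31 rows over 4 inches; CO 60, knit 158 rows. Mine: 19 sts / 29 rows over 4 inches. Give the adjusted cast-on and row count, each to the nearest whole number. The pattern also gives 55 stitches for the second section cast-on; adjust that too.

Cast on 50 stitches; work 148 rows; second section cast-on 45 stitches.

Stitches: 60 × 19/23 = 49.57 → 50.
Rows: 158 × 29/31 = 147.81 → 148.
second section cast-on: 55 × 19/23 = 45.43 → 45.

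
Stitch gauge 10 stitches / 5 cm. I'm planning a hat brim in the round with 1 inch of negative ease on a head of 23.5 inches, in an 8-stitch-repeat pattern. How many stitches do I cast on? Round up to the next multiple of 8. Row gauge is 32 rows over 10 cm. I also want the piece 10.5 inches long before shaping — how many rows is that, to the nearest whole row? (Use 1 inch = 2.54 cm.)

Finished = 23.5 − 1 = 22.5 inches.
22.5 inches × 2.54 = 57.15 cm.
10/5 = 2 sts per cm; 57.15 × 2 = 114.30 sts.
Next multiple of 8 → 120.
10.5 inches = 26.67 cm; × 3.2 = 85.34 → 85 rows.

Cast on 120 stitches; work 85 rows.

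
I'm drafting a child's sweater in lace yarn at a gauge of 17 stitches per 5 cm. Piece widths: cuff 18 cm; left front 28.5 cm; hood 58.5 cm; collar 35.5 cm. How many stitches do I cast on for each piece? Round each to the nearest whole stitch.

Rate = 17/5 = 3.4 sts per cm.
cuff: 18 × 3.4 = 61.20 → 61.
left front: 28.5 × 3.4 = 96.90 → 97.
hood: 58.5 × 3.4 = 198.90 → 199.
collar: 35.5 × 3.4 = 120.70 → 121.

cuff 61; left front 97; hood 199; collar 121.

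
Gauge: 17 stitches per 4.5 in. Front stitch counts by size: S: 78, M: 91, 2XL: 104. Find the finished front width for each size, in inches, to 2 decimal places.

S 20.65 inches; M 24.09 inches; 2XL 27.53 inches.

17/4.5 = 3.778 sts per in.
S: 78 / 3.778 = 20.647 → 20.65 in.
M: 91 / 3.778 = 24.088 → 24.09 in.
2XL: 104 / 3.778 = 27.529 → 27.53 in.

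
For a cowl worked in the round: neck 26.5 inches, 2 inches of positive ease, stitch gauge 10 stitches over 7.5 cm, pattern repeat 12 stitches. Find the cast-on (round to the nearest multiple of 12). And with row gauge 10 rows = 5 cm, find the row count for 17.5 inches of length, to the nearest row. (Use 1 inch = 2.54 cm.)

Cast on 96 stitches; work 89 rows.

Finished = 26.5 + 2 = 28.5 inches.
28.5 inches × 2.54 = 72.39 cm.
10/7.5 = 1.333 sts per cm; 72.39 × 1.333 = 96.52 sts.
Nearest multiple of 12 → 96.
17.5 inches = 44.45 cm; × 2 = 88.90 → 89 rows.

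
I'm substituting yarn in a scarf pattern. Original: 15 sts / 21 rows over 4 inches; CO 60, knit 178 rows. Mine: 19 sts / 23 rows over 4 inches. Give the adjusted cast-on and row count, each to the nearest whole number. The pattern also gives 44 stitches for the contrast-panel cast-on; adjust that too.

Cast on 76 stitches; work 195 rows; contrast-panel cast-on 56 stitches.

Stitches: 60 × 19/15 = 76.00 → 76.
Rows: 178 × 23/21 = 194.95 → 195.
contrast-panel cast-on: 44 × 19/15 = 55.73 → 56.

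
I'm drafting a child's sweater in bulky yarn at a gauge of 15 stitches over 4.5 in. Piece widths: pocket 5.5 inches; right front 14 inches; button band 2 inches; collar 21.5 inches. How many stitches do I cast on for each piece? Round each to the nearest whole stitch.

Rate = 15/4.5 = 3.333 sts per in.
pocket: 5.5 × 3.333 = 18.33 → 18.
right front: 14 × 3.333 = 46.67 → 47.
button band: 2 × 3.333 = 6.67 → 7.
collar: 21.5 × 3.333 = 71.67 → 72.

pocket 18; right front 47; button band 7; collar 72.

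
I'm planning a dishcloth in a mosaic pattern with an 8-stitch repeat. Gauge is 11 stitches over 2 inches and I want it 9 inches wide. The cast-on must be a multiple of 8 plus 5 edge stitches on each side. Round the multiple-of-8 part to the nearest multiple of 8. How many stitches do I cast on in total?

11 / 2 = 5.5 sts per inch.
9 × 5.5 = 49.50 sts.
Less 10 edge sts → 39.50 for the repeat.
Nearest multiple of 8: 40.
Add back 10 edge sts → 50.

CO 50 sts.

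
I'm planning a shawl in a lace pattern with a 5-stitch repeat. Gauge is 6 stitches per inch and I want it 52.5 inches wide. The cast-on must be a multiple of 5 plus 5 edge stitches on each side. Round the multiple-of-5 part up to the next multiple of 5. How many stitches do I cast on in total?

6 / 1 = 6 sts per inch.
52.5 × 6 = 315.00 sts.
Less 10 edge sts → 305.00 for the repeat.
Next multiple of 5: 305.
Add back 10 edge sts → 315.

CO 315 sts.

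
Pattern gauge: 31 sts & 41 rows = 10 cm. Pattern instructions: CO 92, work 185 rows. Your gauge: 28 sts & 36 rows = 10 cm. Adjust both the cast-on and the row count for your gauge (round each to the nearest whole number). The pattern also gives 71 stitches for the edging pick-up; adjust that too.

Cast on 83 stitches; work 162 rows; edging pick-up 64 stitches.

Stitches: 92 × 28/31 = 83.10 → 83.
Rows: 185 × 36/41 = 162.44 → 162.
edging pick-up: 71 × 28/31 = 64.13 → 64.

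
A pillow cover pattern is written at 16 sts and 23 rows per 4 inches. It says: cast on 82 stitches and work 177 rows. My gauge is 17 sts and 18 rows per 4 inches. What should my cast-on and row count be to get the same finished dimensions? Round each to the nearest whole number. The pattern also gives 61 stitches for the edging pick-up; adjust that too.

Cast on 87 stitches; work 139 rows; edging pick-up 65 stitches.

Stitches: 82 × 17/16 = 87.12 → 87.
Rows: 177 × 18/23 = 138.52 → 139.
edging pick-up: 61 × 17/16 = 64.81 → 65.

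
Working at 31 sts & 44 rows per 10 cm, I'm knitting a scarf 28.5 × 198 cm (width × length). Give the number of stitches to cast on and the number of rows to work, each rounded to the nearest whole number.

Cast on 88 stitches and work 871 rows.

Stitch gauge = 31/10 = 3.1 sts/cm; 28.5 × 3.1 = 88.35 → 88 sts.
Row gauge = 44/10 = 4.4 rows/cm; 198 × 4.4 = 871.20 → 871 rows.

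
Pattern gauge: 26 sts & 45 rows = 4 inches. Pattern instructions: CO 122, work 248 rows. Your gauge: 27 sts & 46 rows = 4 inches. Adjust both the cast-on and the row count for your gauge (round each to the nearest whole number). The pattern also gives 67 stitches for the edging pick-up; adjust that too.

Stitches: 122 × 27/26 = 126.69 → 127.
Rows: 248 × 46/45 = 253.51 → 254.
edging pick-up: 67 × 27/26 = 69.58 → 70.

Cast on 127 stitches; work 254 rows; edging pick-up 70 stitches.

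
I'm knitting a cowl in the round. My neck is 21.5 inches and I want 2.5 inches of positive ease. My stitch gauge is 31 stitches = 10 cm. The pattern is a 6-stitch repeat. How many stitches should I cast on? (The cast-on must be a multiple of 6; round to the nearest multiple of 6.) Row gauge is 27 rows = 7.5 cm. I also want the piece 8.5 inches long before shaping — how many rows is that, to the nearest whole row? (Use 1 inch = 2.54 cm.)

Cast on 186 stitches; work 78 rows.

Finished = 21.5 + 2.5 = 24 inches.
24 inches × 2.54 = 60.96 cm.
31/10 = 3.1 sts per cm; 60.96 × 3.1 = 188.98 sts.
Nearest multiple of 6 → 186.
8.5 inches = 21.59 cm; × 3.6 = 77.72 → 78 rows.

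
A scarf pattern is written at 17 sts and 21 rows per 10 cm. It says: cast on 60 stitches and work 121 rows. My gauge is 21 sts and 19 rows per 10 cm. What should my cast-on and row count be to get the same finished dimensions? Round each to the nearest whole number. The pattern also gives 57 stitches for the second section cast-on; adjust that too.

Cast on 74 stitches; work 109 rows; second section cast-on 70 stitches.

Stitches: 60 × 21/17 = 74.12 → 74.
Rows: 121 × 19/21 = 109.48 → 109.
second section cast-on: 57 × 21/17 = 70.41 → 70.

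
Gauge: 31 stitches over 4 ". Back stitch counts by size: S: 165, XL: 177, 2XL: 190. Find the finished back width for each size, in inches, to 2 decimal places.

S 21.29 inches; XL 22.84 inches; 2XL 24.52 inches.

31/4 = 7.75 sts per in.
S: 165 / 7.75 = 21.290 → 21.29 in.
XL: 177 / 7.75 = 22.839 → 22.84 in.
2XL: 190 / 7.75 = 24.516 → 24.52 in.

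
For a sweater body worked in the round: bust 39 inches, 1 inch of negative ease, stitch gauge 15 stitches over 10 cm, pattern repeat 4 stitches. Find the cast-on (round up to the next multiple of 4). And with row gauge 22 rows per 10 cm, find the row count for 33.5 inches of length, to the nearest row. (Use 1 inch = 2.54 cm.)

Cast on 148 stitches; work 187 rows.

Finished = 39 − 1 = 38 inches.
38 inches × 2.54 = 96.52 cm.
15/10 = 1.5 sts per cm; 96.52 × 1.5 = 144.78 sts.
Next multiple of 4 → 148.
33.5 inches = 85.09 cm; × 2.2 = 187.20 → 187 rows.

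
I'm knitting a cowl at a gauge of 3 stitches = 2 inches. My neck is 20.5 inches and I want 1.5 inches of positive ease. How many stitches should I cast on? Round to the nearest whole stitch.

Finished = 20.5 + 1.5 = 22 in.
3 / 2 = 1.5 sts per inch.
22.00 × 1.5 = 33.00 sts.

CO 33 sts.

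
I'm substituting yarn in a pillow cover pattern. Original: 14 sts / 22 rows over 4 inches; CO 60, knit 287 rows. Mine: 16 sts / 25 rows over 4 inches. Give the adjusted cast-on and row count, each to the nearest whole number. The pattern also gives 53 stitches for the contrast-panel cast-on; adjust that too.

Cast on 69 stitches; work 326 rows; contrast-panel cast-on 61 stitches.

Stitches: 60 × 16/14 = 68.57 → 69.
Rows: 287 × 25/22 = 326.14 → 326.
contrast-panel cast-on: 53 × 16/14 = 60.57 → 61.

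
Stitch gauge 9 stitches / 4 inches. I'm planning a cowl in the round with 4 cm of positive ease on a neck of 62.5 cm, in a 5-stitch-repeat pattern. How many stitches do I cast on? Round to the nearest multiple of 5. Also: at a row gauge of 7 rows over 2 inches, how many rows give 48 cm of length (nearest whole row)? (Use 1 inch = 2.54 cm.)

Cast on 60 stitches; work 66 rows.

Finished = 62.5 + 4 = 66.5 cm.
66.5 cm × 1/2.54 = 26.18 inches.
9/4 = 2.25 sts per in; 26.18 × 2.25 = 58.91 sts.
Nearest multiple of 5 → 60.
48 cm = 18.90 inches; × 3.5 = 66.14 → 66 rows.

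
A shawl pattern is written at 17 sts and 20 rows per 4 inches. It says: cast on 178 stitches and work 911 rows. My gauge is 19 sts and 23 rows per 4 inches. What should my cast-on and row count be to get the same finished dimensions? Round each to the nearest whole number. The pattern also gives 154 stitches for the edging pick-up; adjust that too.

Cast on 199 stitches; work 1048 rows; edging pick-up 172 stitches.

Stitches: 178 × 19/17 = 198.94 → 199.
Rows: 911 × 23/20 = 1047.65 → 1048.
edging pick-up: 154 × 19/17 = 172.12 → 172.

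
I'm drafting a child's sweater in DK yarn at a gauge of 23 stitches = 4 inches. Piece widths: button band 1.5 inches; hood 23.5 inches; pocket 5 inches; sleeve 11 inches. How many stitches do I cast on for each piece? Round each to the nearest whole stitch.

Rate = 23/4 = 5.75 sts per in.
button band: 1.5 × 5.75 = 8.62 → 9.
hood: 23.5 × 5.75 = 135.12 → 135.
pocket: 5 × 5.75 = 28.75 → 29.
sleeve: 11 × 5.75 = 63.25 → 63.

button band 9; hood 135; pocket 29; sleeve 63.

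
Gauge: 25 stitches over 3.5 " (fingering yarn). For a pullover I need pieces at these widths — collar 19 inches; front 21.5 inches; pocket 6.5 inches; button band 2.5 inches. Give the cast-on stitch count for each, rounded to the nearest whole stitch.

collar 136; front 154; pocket 46; button band 18.

Rate = 25/3.5 = 7.143 sts per in.
collar: 19 × 7.143 = 135.71 → 136.
front: 21.5 × 7.143 = 153.57 → 154.
pocket: 6.5 × 7.143 = 46.43 → 46.
button band: 2.5 × 7.143 = 17.86 → 18.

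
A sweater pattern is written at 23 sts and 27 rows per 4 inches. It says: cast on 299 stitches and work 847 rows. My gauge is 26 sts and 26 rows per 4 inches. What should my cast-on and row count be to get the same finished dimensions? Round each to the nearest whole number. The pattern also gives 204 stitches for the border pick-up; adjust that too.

Cast on 338 stitches; work 816 rows; border pick-up 231 stitches.

Stitches: 299 × 26/23 = 338.00 → 338.
Rows: 847 × 26/27 = 815.63 → 816.
border pick-up: 204 × 26/23 = 230.61 → 231.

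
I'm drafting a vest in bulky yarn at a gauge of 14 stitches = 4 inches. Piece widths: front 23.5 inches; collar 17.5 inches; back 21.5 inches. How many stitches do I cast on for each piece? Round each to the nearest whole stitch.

Rate = 14/4 = 3.5 sts per in.
front: 23.5 × 3.5 = 82.25 → 82.
collar: 17.5 × 3.5 = 61.25 → 61.
back: 21.5 × 3.5 = 75.25 → 75.

front 82; collar 61; back 75.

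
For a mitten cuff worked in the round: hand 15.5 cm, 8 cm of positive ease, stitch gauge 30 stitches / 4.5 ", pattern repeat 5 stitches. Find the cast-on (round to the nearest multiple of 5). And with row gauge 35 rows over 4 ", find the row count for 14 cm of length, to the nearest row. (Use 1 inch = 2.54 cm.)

Finished = 15.5 + 8 = 23.5 cm.
23.5 cm × 1/2.54 = 9.25 inches.
30/4.5 = 6.667 sts per in; 9.25 × 6.667 = 61.68 sts.
Nearest multiple of 5 → 60.
14 cm = 5.51 inches; × 8.75 = 48.23 → 48 rows.

Cast on 60 stitches; work 48 rows.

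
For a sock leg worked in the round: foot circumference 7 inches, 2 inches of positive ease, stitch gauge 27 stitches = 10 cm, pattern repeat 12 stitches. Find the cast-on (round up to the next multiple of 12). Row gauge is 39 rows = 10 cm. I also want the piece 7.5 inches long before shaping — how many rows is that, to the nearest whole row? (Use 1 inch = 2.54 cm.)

Cast on 72 stitches; work 74 rows.

Finished = 7 + 2 = 9 inches.
9 inches × 2.54 = 22.86 cm.
27/10 = 2.7 sts per cm; 22.86 × 2.7 = 61.72 sts.
Next multiple of 12 → 72.
7.5 inches = 19.05 cm; × 3.9 = 74.30 → 74 rows.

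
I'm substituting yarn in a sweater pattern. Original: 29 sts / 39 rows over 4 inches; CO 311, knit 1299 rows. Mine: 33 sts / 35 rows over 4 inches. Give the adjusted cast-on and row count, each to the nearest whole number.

Stitches: 311 × 33/29 = 353.90 → 354.
Rows: 1299 × 35/39 = 1165.77 → 1166.

Cast on 354 stitches; work 1166 rows.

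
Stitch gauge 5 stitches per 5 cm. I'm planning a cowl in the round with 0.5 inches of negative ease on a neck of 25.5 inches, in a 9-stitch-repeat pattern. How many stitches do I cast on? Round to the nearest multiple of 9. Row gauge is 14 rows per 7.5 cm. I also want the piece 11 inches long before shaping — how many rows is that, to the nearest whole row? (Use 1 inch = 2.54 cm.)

Cast on 63 stitches; work 52 rows.

Finished = 25.5 − 0.5 = 25 inches.
25 inches × 2.54 = 63.50 cm.
5/5 = 1 sts per cm; 63.50 × 1 = 63.50 sts.
Nearest multiple of 9 → 63.
11 inches = 27.94 cm; × 1.867 = 52.15 → 52 rows.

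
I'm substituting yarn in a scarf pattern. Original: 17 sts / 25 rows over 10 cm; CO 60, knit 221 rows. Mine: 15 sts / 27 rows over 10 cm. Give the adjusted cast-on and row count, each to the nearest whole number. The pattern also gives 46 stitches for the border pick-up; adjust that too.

Stitches: 60 × 15/17 = 52.94 → 53.
Rows: 221 × 27/25 = 238.68 → 239.
border pick-up: 46 × 15/17 = 40.59 → 41.

Cast on 53 stitches; work 239 rows; border pick-up 41 stitches.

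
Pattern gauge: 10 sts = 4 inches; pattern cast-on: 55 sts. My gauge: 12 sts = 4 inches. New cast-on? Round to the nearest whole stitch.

Scale factor = 12 / 10 = 1.200.
55 × 12 / 10 = 66.00 sts.

66 stitches.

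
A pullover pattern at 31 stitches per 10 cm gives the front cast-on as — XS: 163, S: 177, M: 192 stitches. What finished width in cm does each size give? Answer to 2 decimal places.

31/10 = 3.1 sts per cm.
XS: 163 / 3.1 = 52.581 → 52.58 cm.
S: 177 / 3.1 = 57.097 → 57.10 cm.
M: 192 / 3.1 = 61.935 → 61.94 cm.

XS 52.58 cm; S 57.10 cm; M 61.94 cm.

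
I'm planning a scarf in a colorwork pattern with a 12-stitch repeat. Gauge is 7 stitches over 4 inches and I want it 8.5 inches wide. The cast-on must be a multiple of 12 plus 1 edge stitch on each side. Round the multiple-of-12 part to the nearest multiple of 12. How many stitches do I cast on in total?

CO 14 sts.

7 / 4 = 1.75 sts per inch.
8.5 × 1.75 = 14.88 sts.
Less 2 edge sts → 12.88 for the repeat.
Nearest multiple of 12: 12.
Add back 2 edge sts → 14.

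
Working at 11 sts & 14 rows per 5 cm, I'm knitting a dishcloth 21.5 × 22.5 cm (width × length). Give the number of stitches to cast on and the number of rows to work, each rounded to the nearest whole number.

Stitch gauge = 11/5 = 2.2 sts/cm; 21.5 × 2.2 = 47.30 → 47 sts.
Row gauge = 14/5 = 2.8 rows/cm; 22.5 × 2.8 = 63.00 → 63 rows.

Cast on 47 stitches and work 63 rows.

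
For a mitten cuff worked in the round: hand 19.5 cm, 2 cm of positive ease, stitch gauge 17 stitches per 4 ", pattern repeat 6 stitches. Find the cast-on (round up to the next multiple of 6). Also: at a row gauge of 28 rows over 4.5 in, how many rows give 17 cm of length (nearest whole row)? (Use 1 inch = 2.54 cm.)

Finished = 19.5 + 2 = 21.5 cm.
21.5 cm × 1/2.54 = 8.46 inches.
17/4 = 4.25 sts per in; 8.46 × 4.25 = 35.97 sts.
Next multiple of 6 → 36.
17 cm = 6.69 inches; × 6.222 = 41.64 → 42 rows.

Cast on 36 stitches; work 42 rows.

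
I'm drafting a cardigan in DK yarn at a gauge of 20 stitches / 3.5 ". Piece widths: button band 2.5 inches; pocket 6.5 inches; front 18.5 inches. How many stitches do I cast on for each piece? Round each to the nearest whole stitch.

button band 14; pocket 37; front 106.

Rate = 20/3.5 = 5.714 sts per in.
button band: 2.5 × 5.714 = 14.29 → 14.
pocket: 6.5 × 5.714 = 37.14 → 37.
front: 18.5 × 5.714 = 105.71 → 106.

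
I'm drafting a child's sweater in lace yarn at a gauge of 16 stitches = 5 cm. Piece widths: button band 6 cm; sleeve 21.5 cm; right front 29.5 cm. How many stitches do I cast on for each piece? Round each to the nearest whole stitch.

button band 19; sleeve 69; right front 94.

Rate = 16/5 = 3.2 sts per cm.
button band: 6 × 3.2 = 19.20 → 19.
sleeve: 21.5 × 3.2 = 68.80 → 69.
right front: 29.5 × 3.2 = 94.40 → 94.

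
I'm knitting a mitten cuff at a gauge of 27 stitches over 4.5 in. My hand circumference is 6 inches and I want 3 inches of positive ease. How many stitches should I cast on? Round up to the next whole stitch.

Finished = 6 + 3 = 9 in.
27 / 4.5 = 6 sts per inch.
9.00 × 6 = 54.00 sts.

CO 54 sts.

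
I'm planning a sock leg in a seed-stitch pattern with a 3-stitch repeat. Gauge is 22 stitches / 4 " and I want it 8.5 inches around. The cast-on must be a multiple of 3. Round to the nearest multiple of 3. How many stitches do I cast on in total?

22 / 4 = 5.5 sts per inch.
8.5 × 5.5 = 46.75 sts.
Nearest multiple of 3: 48.

CO 48 sts.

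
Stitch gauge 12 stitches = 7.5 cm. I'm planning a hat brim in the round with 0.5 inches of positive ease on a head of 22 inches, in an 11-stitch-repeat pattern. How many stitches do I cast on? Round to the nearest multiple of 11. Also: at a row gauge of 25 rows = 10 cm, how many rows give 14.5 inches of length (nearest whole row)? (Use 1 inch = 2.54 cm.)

Cast on 88 stitches; work 92 rows.

Finished = 22 + 0.5 = 22.5 inches.
22.5 inches × 2.54 = 57.15 cm.
12/7.5 = 1.6 sts per cm; 57.15 × 1.6 = 91.44 sts.
Nearest multiple of 11 → 88.
14.5 inches = 36.83 cm; × 2.5 = 92.08 → 92 rows.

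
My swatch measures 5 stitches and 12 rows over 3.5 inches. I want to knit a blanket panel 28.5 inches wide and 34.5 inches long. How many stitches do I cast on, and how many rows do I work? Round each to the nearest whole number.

Cast on 41 stitches and work 118 rows.

Stitch gauge = 5/3.5 = 1.429 sts/in; 28.5 × 1.429 = 40.71 → 41 sts.
Row gauge = 12/3.5 = 3.429 rows/in; 34.5 × 3.429 = 118.29 → 118 rows.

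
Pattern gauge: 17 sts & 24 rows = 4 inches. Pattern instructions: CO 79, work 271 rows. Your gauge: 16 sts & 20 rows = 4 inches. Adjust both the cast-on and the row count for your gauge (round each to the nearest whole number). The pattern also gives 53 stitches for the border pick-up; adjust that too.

Cast on 74 stitches; work 226 rows; border pick-up 50 stitches.

Stitches: 79 × 16/17 = 74.35 → 74.
Rows: 271 × 20/24 = 225.83 → 226.
border pick-up: 53 × 16/17 = 49.88 → 50.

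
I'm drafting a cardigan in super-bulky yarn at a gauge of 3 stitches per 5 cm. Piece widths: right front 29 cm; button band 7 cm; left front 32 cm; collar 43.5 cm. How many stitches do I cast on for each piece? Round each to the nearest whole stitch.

Rate = 3/5 = 0.6 sts per cm.
right front: 29 × 0.6 = 17.40 → 17.
button band: 7 × 0.6 = 4.20 → 4.
left front: 32 × 0.6 = 19.20 → 19.
collar: 43.5 × 0.6 = 26.10 → 26.

right front 17; button band 4; left front 19; collar 26.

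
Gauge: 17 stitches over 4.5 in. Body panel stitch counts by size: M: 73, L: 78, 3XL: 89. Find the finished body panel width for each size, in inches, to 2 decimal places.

17/4.5 = 3.778 sts per in.
M: 73 / 3.778 = 19.324 → 19.32 in.
L: 78 / 3.778 = 20.647 → 20.65 in.
3XL: 89 / 3.778 = 23.559 → 23.56 in.

M 19.32 inches; L 20.65 inches; 3XL 23.56 inches.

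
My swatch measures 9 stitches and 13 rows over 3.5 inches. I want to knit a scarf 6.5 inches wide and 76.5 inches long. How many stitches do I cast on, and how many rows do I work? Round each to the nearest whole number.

Stitch gauge = 9/3.5 = 2.571 sts/in; 6.5 × 2.571 = 16.71 → 17 sts.
Row gauge = 13/3.5 = 3.714 rows/in; 76.5 × 3.714 = 284.14 → 284 rows.

Cast on 17 stitches and work 284 rows.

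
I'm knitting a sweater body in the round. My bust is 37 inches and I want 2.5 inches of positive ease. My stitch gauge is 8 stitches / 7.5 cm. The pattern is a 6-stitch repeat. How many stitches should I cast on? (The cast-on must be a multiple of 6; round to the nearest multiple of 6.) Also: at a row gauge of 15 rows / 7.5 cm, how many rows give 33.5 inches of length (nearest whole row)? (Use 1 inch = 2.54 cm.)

Cast on 108 stitches; work 170 rows.

Finished = 37 + 2.5 = 39.5 inches.
39.5 inches × 2.54 = 100.33 cm.
8/7.5 = 1.067 sts per cm; 100.33 × 1.067 = 107.02 sts.
Nearest multiple of 6 → 108.
33.5 inches = 85.09 cm; × 2 = 170.18 → 170 rows.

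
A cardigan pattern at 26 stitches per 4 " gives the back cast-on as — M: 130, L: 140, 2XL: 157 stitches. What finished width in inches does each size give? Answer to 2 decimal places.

26/4 = 6.5 sts per in.
M: 130 / 6.5 = 20.000 → 20.00 in.
L: 140 / 6.5 = 21.538 → 21.54 in.
2XL: 157 / 6.5 = 24.154 → 24.15 in.

M 20.00 inches; L 21.54 inches; 2XL 24.15 inches.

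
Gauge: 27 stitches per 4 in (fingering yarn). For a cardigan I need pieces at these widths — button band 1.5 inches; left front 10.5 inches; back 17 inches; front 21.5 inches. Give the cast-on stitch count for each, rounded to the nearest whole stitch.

Rate = 27/4 = 6.75 sts per in.
button band: 1.5 × 6.75 = 10.12 → 10.
left front: 10.5 × 6.75 = 70.88 → 71.
back: 17 × 6.75 = 114.75 → 115.
front: 21.5 × 6.75 = 145.12 → 145.

button band 10; left front 71; back 115; front 145.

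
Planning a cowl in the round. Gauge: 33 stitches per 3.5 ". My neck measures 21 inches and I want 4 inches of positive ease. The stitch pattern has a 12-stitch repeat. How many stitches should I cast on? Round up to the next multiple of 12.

Cast on 240 stitches.

Finished = 21 + 4 = 25 inches.
33 / 3.5 = 9.429 sts/in.
25 × 9.429 = 235.71 sts.
Next multiple of 12: 240.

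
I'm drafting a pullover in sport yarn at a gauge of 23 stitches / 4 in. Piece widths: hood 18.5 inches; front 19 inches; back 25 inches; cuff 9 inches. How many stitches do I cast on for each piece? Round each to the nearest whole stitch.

Rate = 23/4 = 5.75 sts per in.
hood: 18.5 × 5.75 = 106.38 → 106.
front: 19 × 5.75 = 109.25 → 109.
back: 25 × 5.75 = 143.75 → 144.
cuff: 9 × 5.75 = 51.75 → 52.

hood 106; front 109; back 144; cuff 52.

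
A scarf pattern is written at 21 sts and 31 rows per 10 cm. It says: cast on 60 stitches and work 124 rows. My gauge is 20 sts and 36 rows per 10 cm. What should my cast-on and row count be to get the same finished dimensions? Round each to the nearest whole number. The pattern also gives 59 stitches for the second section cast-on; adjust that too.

Stitches: 60 × 20/21 = 57.14 → 57.
Rows: 124 × 36/31 = 144.00 → 144.
second section cast-on: 59 × 20/21 = 56.19 → 56.

Cast on 57 stitches; work 144 rows; second section cast-on 56 stitches.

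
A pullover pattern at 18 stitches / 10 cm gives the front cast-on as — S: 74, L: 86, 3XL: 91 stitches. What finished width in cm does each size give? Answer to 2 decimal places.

S 41.11 cm; L 47.78 cm; 3XL 50.56 cm.

18/10 = 1.8 sts per cm.
S: 74 / 1.8 = 41.111 → 41.11 cm.
L: 86 / 1.8 = 47.778 → 47.78 cm.
3XL: 91 / 1.8 = 50.556 → 50.56 cm.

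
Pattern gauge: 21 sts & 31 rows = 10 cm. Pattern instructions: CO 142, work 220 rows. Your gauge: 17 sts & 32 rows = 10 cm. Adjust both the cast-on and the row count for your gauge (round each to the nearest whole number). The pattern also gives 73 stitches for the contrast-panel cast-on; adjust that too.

Cast on 115 stitches; work 227 rows; contrast-panel cast-on 59 stitches.

Stitches: 142 × 17/21 = 114.95 → 115.
Rows: 220 × 32/31 = 227.10 → 227.
contrast-panel cast-on: 73 × 17/21 = 59.10 → 59.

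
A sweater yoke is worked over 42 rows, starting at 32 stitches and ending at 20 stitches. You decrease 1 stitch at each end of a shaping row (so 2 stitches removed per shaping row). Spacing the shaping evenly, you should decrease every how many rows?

Decrease every 7th row.

Stitches to remove: |20 − 32| = 12.
Shaping rows needed: 12 / 2 = 6.
42 rows / 6 = every 7 rows.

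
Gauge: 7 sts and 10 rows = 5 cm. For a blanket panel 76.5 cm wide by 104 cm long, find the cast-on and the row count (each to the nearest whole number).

Cast on 107 stitches and work 208 rows.

Stitch gauge = 7/5 = 1.4 sts/cm; 76.5 × 1.4 = 107.10 → 107 sts.
Row gauge = 10/5 = 2 rows/cm; 104 × 2 = 208.00 → 208 rows.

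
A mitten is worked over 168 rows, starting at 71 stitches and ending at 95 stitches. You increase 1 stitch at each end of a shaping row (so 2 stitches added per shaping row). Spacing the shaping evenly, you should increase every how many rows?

Stitches to add: |95 − 71| = 24.
Shaping rows needed: 24 / 2 = 12.
168 rows / 12 = every 14 rows.

Increase every 14th row.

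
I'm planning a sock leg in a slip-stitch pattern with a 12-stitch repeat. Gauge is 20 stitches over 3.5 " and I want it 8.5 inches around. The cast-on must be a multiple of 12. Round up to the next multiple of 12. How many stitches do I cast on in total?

Cast on 60 stitches.

20 / 3.5 = 5.714 sts per inch.
8.5 × 5.714 = 48.57 sts.
Next multiple of 12: 60.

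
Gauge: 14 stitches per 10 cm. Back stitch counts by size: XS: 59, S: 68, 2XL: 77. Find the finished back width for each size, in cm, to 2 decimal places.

14/10 = 1.4 sts per cm.
XS: 59 / 1.4 = 42.143 → 42.14 cm.
S: 68 / 1.4 = 48.571 → 48.57 cm.
2XL: 77 / 1.4 = 55.000 → 55.00 cm.

XS 42.14 cm; S 48.57 cm; 2XL 55.00 cm.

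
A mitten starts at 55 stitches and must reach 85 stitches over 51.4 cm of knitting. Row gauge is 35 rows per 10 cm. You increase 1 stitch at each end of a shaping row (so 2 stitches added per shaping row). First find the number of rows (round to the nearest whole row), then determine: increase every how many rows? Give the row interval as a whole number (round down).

Rows = 51.4 × 3.5 = 179.9 → 180 rows.
Stitches to add: 30 → 15 shaping rows (at 2 st each).
180 / 15 = 12.00 → every 12 rows.

Increase every 12th row.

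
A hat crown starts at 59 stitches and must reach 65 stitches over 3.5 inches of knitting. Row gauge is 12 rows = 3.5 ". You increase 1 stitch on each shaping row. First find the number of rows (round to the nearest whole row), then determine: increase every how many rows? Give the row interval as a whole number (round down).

Increase every 2nd row.

Rows = 3.5 × 3.429 = 12.0 → 12 rows.
Stitches to add: 6 → 6 shaping rows (at 1 st each).
12 / 6 = 2.00 → every 2 rows.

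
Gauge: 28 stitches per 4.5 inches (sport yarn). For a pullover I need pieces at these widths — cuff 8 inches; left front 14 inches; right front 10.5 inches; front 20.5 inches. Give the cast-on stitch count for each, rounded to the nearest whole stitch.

Rate = 28/4.5 = 6.222 sts per in.
cuff: 8 × 6.222 = 49.78 → 50.
left front: 14 × 6.222 = 87.11 → 87.
right front: 10.5 × 6.222 = 65.33 → 65.
front: 20.5 × 6.222 = 127.56 → 128.

cuff 50; left front 87; right front 65; front 128.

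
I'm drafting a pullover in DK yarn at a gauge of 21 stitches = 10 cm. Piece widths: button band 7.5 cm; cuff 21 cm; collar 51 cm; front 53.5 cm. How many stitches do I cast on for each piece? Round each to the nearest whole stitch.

button band 16; cuff 44; collar 107; front 112.

Rate = 21/10 = 2.1 sts per cm.
button band: 7.5 × 2.1 = 15.75 → 16.
cuff: 21 × 2.1 = 44.10 → 44.
collar: 51 × 2.1 = 107.10 → 107.
front: 53.5 × 2.1 = 112.35 → 112.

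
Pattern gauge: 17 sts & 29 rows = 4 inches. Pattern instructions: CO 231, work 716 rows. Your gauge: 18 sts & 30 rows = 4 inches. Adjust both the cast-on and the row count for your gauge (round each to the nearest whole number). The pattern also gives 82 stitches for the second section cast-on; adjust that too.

Stitches: 231 × 18/17 = 244.59 → 245.
Rows: 716 × 30/29 = 740.69 → 741.
second section cast-on: 82 × 18/17 = 86.82 → 87.

Cast on 245 stitches; work 741 rows; second section cast-on 87 stitches.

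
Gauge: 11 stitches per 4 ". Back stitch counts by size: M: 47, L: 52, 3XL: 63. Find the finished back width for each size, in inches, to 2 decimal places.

M 17.09 inches; L 18.91 inches; 3XL 22.91 inches.

11/4 = 2.75 sts per in.
M: 47 / 2.75 = 17.091 → 17.09 in.
L: 52 / 2.75 = 18.909 → 18.91 in.
3XL: 63 / 2.75 = 22.909 → 22.91 in.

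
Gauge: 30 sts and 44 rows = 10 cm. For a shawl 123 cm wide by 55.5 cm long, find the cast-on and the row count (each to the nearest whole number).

Stitch gauge = 30/10 = 3 sts/cm; 123 × 3 = 369.00 → 369 sts.
Row gauge = 44/10 = 4.4 rows/cm; 55.5 × 4.4 = 244.20 → 244 rows.

Cast on 369 stitches and work 244 rows.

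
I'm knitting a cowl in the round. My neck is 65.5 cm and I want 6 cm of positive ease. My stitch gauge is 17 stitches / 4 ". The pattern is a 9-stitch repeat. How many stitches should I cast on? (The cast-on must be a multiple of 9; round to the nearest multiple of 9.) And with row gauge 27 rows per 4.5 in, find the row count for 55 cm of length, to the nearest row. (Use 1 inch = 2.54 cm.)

Finished = 65.5 + 6 = 71.5 cm.
71.5 cm × 1/2.54 = 28.15 inches.
17/4 = 4.25 sts per in; 28.15 × 4.25 = 119.64 sts.
Nearest multiple of 9 → 117.
55 cm = 21.65 inches; × 6 = 129.92 → 130 rows.

Cast on 117 stitches; work 130 rows.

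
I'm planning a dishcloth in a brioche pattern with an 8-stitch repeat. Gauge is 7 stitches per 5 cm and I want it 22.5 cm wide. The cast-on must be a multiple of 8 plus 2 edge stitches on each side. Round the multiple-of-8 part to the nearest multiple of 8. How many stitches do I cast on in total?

Cast on 28 stitches.

7 / 5 = 1.4 sts per cm.
22.5 × 1.4 = 31.50 sts.
Less 4 edge sts → 27.50 for the repeat.
Nearest multiple of 8: 24.
Add back 4 edge sts → 28.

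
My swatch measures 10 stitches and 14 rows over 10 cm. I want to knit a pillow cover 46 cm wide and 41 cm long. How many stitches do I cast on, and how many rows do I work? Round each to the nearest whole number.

Stitch gauge = 10/10 = 1 sts/cm; 46 × 1 = 46.00 → 46 sts.
Row gauge = 14/10 = 1.4 rows/cm; 41 × 1.4 = 57.40 → 57 rows.

Cast on 46 stitches and work 57 rows.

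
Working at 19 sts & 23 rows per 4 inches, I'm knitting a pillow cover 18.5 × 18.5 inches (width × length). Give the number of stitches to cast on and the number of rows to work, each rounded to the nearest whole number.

Cast on 88 stitches and work 106 rows.

Stitch gauge = 19/4 = 4.75 sts/in; 18.5 × 4.75 = 87.88 → 88 sts.
Row gauge = 23/4 = 5.75 rows/in; 18.5 × 5.75 = 106.38 → 106 rows.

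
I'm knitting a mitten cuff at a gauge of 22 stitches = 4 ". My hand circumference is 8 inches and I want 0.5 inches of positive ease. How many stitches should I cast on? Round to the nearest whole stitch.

Finished = 8 + 0.5 = 8.5 in.
22 / 4 = 5.5 sts per inch.
8.50 × 5.5 = 46.75 sts.
→ 47 sts.

47 stitches.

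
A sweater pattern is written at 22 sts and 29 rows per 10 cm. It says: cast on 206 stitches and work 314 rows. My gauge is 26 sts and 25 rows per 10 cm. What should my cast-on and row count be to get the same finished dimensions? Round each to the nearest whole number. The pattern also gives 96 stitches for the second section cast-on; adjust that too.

Stitches: 206 × 26/22 = 243.45 → 243.
Rows: 314 × 25/29 = 270.69 → 271.
second section cast-on: 96 × 26/22 = 113.45 → 113.

Cast on 243 stitches; work 271 rows; second section cast-on 113 stitches.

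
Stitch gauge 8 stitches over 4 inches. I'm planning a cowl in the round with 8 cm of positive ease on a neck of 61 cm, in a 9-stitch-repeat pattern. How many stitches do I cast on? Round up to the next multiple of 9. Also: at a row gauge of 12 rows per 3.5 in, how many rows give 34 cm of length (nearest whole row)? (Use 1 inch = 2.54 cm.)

Finished = 61 + 8 = 69 cm.
69 cm × 1/2.54 = 27.17 inches.
8/4 = 2 sts per in; 27.17 × 2 = 54.33 sts.
Next multiple of 9 → 63.
34 cm = 13.39 inches; × 3.429 = 45.89 → 46 rows.

Cast on 63 stitches; work 46 rows.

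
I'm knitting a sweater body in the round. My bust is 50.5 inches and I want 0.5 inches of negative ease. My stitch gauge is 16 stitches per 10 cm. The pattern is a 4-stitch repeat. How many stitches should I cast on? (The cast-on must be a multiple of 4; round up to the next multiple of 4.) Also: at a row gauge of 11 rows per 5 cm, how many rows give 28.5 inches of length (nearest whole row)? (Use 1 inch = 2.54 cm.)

Finished = 50.5 − 0.5 = 50 inches.
50 inches × 2.54 = 127.00 cm.
16/10 = 1.6 sts per cm; 127.00 × 1.6 = 203.20 sts.
Next multiple of 4 → 204.
28.5 inches = 72.39 cm; × 2.2 = 159.26 → 159 rows.

Cast on 204 stitches; work 159 rows.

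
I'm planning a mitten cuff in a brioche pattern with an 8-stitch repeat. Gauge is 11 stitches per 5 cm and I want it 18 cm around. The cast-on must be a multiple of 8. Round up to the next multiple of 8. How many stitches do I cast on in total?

40 stitches.

11 / 5 = 2.2 sts per cm.
18 × 2.2 = 39.60 sts.
Next multiple of 8: 40.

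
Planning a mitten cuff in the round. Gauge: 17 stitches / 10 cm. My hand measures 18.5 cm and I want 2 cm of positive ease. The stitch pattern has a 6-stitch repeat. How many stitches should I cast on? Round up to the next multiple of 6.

Cast on 36 stitches.

Finished = 18.5 + 2 = 20.5 cm.
17 / 10 = 1.7 sts/cm.
20.5 × 1.7 = 34.85 sts.
Next multiple of 6: 36.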